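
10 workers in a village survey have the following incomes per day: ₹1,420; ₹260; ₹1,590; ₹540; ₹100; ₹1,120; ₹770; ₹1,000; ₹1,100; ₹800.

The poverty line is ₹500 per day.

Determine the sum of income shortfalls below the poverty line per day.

₹640

Poor units: ₹100, ₹260 (q = 2 of N = 10).
Individual gaps: 500−100 = 400; 500−260 = 240.
Aggregate gap = ₹640.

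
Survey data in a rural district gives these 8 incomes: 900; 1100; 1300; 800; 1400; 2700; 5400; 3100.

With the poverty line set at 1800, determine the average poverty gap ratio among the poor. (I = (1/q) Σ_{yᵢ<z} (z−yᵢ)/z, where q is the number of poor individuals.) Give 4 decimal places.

0.3889

Poor units: 800, 900, 1100, 1300, 1400 (q = 5 of N = 8).
Shortfall ratios (z−y)/z: 0.5556, 0.5000, 0.3889, 0.2778, 0.2222; sum = 1.944444.
The income-gap ratio divides by q (the poor only): 1.944444 / 5 = 0.3889.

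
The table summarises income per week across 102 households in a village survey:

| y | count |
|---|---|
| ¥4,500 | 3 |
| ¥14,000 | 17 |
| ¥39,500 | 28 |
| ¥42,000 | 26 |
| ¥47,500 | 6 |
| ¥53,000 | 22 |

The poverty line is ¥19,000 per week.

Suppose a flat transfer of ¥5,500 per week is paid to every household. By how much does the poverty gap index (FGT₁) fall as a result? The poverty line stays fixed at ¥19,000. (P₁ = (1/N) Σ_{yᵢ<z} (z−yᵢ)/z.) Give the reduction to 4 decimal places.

Before: below the line — 3×¥4,500, 17×¥14,000; poverty gap index (FGT₁) = 0.066305.
After the ¥5,500 transfer: below the line — 3×¥10,000; poverty gap index (FGT₁) = 0.013932.
Reduction = 0.066305 − 0.013932 = 0.0524.

0.0524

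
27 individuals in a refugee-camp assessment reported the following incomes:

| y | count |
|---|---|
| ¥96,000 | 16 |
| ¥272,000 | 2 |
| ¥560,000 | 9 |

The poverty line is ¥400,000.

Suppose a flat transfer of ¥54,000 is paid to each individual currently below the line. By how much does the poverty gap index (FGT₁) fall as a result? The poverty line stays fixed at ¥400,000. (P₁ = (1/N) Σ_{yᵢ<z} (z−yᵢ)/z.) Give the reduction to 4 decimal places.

0.0900

Before: below the line — 16×¥96,000, 2×¥272,000; poverty gap index (FGT₁) = 0.474074.
After the ¥54,000 transfer: below the line — 16×¥150,000, 2×¥326,000; poverty gap index (FGT₁) = 0.384074.
Reduction = 0.474074 − 0.384074 = 0.0900.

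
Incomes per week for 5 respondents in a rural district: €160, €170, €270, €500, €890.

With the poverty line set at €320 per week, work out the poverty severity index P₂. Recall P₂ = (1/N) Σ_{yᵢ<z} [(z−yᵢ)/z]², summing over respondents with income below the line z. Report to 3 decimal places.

0.099

Below z: €160, €170, €270 (q = 3 of N = 5).
Normalized shortfalls: (320−160)/320 = 0.5000; (320−170)/320 = 0.4688; (320−270)/320 = 0.1562.
Squared: 0.2500; 0.2197; 0.0244.
Sum = 0.494141; P₂ = 0.494141 / 5 = 0.099.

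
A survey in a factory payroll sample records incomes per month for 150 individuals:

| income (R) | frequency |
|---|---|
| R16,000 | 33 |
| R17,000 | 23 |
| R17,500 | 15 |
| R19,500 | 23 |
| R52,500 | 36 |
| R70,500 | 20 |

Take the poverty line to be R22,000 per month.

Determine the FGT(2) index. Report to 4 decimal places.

0.0304

Below z: 33×R16,000, 23×R17,000, 15×R17,500, 23×R19,500 (q = 94 of N = 150).
Relative gaps: (22000−16000)/22000 = 0.2727 (×33); (22000−17000)/22000 = 0.2273 (×23); (22000−17500)/22000 = 0.2045 (×15); (22000−19500)/22000 = 0.1136 (×23).
Squared: 0.0744 (×33); 0.0517 (×23); 0.0418 (×15); 0.0129 (×23).
Sum = 4.567149; P₂ = 4.567149 / 150 = 0.0304.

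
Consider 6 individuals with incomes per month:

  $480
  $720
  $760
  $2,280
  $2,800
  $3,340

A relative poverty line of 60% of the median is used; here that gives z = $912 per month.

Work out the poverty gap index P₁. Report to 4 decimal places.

Below z: $480, $720, $760 (q = 3 of N = 6).
Normalized shortfalls: (912−480)/912 = 0.4737; (912−720)/912 = 0.2105; (912−760)/912 = 0.1667.
Sum of shortfalls = 0.850877; P₁ averages over all N: 0.850877 / 6 = 0.1418.

0.1418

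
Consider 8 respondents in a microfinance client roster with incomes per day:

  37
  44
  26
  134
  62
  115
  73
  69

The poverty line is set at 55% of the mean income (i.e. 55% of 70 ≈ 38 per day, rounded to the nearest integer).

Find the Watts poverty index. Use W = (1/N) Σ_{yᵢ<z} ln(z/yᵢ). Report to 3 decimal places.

Incomes under z: 26, 37 (q = 2 of N = 8).
Log gaps: ln(38/26) = 0.3795; ln(38/37) = 0.0267.
W = 0.406158 / 8 = 0.051.

0.051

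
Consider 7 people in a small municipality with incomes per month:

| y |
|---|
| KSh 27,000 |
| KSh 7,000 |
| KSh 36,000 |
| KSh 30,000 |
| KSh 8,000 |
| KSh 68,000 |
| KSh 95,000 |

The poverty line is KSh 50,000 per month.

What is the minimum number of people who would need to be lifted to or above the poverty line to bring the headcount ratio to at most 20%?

4

5 of the 7 people are poor, so H = 5/7 = 0.714.
A headcount ratio of at most 20% allows at most ⌊0.20 × 7⌋ = 1 poor people.
So at least 5 − 1 = 4 must be lifted.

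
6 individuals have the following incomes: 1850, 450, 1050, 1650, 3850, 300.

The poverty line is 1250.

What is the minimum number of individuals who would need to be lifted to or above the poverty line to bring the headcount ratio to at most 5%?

3

Currently q = 3 of N = 6 are below the line (H = 0.500).
A headcount ratio of at most 5% allows at most ⌊0.05 × 6⌋ = 0 poor individuals.
So at least 3 − 0 = 3 must be lifted.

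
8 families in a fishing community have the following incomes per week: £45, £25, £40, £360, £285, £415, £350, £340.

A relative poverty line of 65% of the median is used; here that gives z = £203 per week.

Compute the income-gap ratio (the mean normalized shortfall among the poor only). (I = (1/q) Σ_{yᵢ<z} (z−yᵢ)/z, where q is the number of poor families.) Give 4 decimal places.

Below z: £25, £40, £45 (q = 3 of N = 8).
Relative gaps: 0.8768, 0.8030, 0.7783; sum = 2.458128.
I averages over the q = 3 poor units only: 2.458128 / 3 = 0.8194.

0.8194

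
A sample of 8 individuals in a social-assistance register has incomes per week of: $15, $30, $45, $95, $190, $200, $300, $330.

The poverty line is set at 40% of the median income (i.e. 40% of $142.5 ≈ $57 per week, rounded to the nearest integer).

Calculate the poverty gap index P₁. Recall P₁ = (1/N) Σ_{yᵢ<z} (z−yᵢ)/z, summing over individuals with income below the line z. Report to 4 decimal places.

0.1776

Below z: $15, $30, $45 (q = 3 of N = 8).
Shortfall ratios: (57−15)/57 = 0.7368; (57−30)/57 = 0.4737; (57−45)/57 = 0.2105.
Σ = 1.421053. Dividing by the full population N = 8 gives P₁ = 0.1776.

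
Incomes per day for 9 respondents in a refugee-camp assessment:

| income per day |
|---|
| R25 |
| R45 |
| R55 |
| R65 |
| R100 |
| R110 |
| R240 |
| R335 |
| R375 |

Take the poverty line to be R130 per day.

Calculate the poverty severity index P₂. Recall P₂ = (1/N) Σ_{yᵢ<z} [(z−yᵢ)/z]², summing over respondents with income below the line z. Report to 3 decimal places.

0.193

Poor units: R25, R45, R55, R65, R100, R110 (q = 6 of N = 9).
Relative gaps: (130−25)/130 = 0.8077; (130−45)/130 = 0.6538; (130−55)/130 = 0.5769; (130−65)/130 = 0.5000; (130−100)/130 = 0.2308; (130−110)/130 = 0.1538.
Squared: 0.6524; 0.4275; 0.3328; 0.2500; 0.0533; 0.0237.
Sum = 1.739645; P₂ = 1.739645 / 9 = 0.193.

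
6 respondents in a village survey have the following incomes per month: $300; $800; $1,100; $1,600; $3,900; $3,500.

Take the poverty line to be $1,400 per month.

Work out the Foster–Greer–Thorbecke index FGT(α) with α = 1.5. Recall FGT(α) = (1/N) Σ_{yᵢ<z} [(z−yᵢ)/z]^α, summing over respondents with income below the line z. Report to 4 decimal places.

Below the line: $300, $800, $1,100 (q = 3 of N = 6).
Normalized shortfalls: (1400−300)/1400 = 0.7857; (1400−800)/1400 = 0.4286; (1400−1100)/1400 = 0.2143.
Raised to α = 1.5: 0.69646; 0.28057; 0.09920.
Sum = 1.076222; FGT(1.5) = 1.076222 / 6 = 0.1794.

0.1794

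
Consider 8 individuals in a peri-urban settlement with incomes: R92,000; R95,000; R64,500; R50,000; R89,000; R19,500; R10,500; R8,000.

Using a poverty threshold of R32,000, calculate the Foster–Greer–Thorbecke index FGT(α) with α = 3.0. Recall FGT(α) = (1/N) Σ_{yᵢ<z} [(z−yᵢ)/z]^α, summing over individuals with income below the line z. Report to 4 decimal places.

Poor units: R8,000, R10,500, R19,500 (q = 3 of N = 8).
Normalized shortfalls: (32000−8000)/32000 = 0.7500; (32000−10500)/32000 = 0.6719; (32000−19500)/32000 = 0.3906.
Raised to α = 3.0: 0.42188; 0.30330; 0.05960.
Sum = 0.784775; FGT(3.0) = 0.784775 / 8 = 0.0981.

0.0981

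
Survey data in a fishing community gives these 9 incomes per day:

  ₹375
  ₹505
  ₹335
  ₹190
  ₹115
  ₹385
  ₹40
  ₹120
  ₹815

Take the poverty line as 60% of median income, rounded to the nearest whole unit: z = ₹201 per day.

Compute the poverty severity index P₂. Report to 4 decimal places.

0.1100

Incomes under z: ₹40, ₹115, ₹120, ₹190 (q = 4 of N = 9).
Normalized shortfalls: (201−40)/201 = 0.8010; (201−115)/201 = 0.4279; (201−120)/201 = 0.4030; (201−190)/201 = 0.0547.
Squared: 0.6416; 0.1831; 0.1624; 0.0030.
Sum = 0.990050; P₂ = 0.990050 / 9 = 0.1100.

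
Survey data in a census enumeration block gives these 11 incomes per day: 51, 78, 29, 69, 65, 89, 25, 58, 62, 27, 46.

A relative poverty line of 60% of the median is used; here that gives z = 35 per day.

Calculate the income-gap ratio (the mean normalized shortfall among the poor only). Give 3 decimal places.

Below z: 25, 27, 29 (q = 3 of N = 11).
Shortfall ratios (z−y)/z: 0.2857, 0.2286, 0.1714; sum = 0.685714.
The income-gap ratio divides by q (the poor only): 0.685714 / 3 = 0.229.

0.229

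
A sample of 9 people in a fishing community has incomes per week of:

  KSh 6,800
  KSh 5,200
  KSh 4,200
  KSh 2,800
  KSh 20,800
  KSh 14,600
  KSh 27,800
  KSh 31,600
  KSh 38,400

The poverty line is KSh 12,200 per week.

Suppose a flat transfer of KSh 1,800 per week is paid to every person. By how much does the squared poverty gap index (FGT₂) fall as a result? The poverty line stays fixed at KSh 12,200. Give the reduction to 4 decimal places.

Before: below the line — KSh 2,800, KSh 4,200, KSh 5,200, KSh 6,800; squared poverty gap index (FGT₂) = 0.172086.
After the KSh 1,800 transfer: below the line — KSh 4,600, KSh 6,000, KSh 7,000, KSh 8,600; squared poverty gap index (FGT₂) = 0.101675.
Reduction = 0.172086 − 0.101675 = 0.0704.

0.0704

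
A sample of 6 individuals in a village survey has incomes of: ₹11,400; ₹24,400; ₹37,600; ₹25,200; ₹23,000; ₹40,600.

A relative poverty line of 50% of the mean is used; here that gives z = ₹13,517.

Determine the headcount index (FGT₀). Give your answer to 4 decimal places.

1 of the 6 individuals have income below ₹13,517.
H = 1/6 = 0.1667.

0.1667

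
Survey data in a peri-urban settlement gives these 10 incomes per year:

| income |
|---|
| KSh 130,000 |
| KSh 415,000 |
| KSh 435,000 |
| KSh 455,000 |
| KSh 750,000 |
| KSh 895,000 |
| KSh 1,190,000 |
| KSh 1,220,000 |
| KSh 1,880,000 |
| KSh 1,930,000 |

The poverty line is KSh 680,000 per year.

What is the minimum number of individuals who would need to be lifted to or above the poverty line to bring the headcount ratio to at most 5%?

Currently q = 4 of N = 10 are below the line (H = 0.400).
A headcount ratio of at most 5% allows at most ⌊0.05 × 10⌋ = 0 poor individuals.
So at least 4 − 0 = 4 must be lifted.

4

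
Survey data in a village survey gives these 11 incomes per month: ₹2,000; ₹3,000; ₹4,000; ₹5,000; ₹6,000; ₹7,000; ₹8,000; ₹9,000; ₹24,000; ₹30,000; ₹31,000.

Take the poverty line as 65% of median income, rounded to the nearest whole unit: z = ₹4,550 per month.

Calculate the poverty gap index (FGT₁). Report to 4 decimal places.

Poor units: ₹2,000, ₹3,000, ₹4,000 (q = 3 of N = 11).
Normalized shortfalls: (4550−2000)/4550 = 0.5604; (4550−3000)/4550 = 0.3407; (4550−4000)/4550 = 0.1209.
Sum of shortfalls = 1.021978; P₁ averages over all N: 1.021978 / 11 = 0.0929.

0.0929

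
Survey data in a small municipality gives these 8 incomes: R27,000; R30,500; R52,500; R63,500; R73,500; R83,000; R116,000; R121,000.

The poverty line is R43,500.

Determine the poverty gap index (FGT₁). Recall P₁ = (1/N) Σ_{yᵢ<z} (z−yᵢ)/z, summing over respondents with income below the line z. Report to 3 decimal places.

0.085

Incomes under z: R27,000, R30,500 (q = 2 of N = 8).
Gap ratios (z−y)/z: (43500−27000)/43500 = 0.3793; (43500−30500)/43500 = 0.2989.
Sum of shortfalls = 0.678161; P₁ averages over all N: 0.678161 / 8 = 0.085.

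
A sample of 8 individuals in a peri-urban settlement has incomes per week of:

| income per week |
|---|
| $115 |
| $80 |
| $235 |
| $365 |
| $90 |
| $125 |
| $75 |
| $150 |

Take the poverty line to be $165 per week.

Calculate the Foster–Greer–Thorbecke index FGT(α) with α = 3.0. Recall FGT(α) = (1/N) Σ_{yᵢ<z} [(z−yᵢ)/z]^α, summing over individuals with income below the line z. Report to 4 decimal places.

0.0545

Poor units: $75, $80, $90, $115, $125, $150 (q = 6 of N = 8).
Relative gaps: (165−75)/165 = 0.5455; (165−80)/165 = 0.5152; (165−90)/165 = 0.4545; (165−115)/165 = 0.3030; (165−125)/165 = 0.2424; (165−150)/165 = 0.0909.
Raised to α = 3.0: 0.16228; 0.13671; 0.09391; 0.02783; 0.01425; 0.00075.
Sum = 0.435735; FGT(3.0) = 0.435735 / 8 = 0.0545.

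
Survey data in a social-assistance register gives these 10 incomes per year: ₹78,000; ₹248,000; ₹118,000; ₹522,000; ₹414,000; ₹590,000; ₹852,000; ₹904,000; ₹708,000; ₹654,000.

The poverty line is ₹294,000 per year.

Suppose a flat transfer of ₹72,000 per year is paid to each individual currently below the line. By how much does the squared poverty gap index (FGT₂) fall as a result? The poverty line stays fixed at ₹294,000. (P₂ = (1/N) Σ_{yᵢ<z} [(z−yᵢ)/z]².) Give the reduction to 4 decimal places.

Before: below the line — ₹78,000, ₹118,000, ₹248,000; squared poverty gap index (FGT₂) = 0.092262.
After the ₹72,000 transfer: below the line — ₹150,000, ₹190,000; squared poverty gap index (FGT₂) = 0.036503.
Reduction = 0.092262 − 0.036503 = 0.0558.

0.0558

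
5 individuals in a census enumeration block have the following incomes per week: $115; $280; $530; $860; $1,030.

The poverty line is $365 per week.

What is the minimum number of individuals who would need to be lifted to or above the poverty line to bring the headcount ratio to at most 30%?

1

2 of the 5 individuals are poor, so H = 2/5 = 0.400.
A headcount ratio of at most 30% allows at most ⌊0.30 × 5⌋ = 1 poor individuals.
So at least 2 − 1 = 1 must be lifted.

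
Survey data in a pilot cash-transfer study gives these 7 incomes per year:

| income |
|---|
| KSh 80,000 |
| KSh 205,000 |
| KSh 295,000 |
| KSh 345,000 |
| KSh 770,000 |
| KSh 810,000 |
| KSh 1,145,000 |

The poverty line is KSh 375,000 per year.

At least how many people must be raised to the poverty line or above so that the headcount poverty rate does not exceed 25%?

Currently q = 4 of N = 7 are below the line (H = 0.571).
A headcount ratio of at most 25% allows at most ⌊0.25 × 7⌋ = 1 poor people.
So at least 4 − 1 = 3 must be lifted.

3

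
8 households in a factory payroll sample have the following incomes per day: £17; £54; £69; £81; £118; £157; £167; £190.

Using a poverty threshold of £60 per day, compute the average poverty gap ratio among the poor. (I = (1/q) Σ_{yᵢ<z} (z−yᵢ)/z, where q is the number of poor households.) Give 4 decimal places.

Incomes under z: £17, £54 (q = 2 of N = 8).
Shortfall ratios (z−y)/z: 0.7167, 0.1000; sum = 0.816667.
I averages over the q = 2 poor units only: 0.816667 / 2 = 0.4083.

0.4083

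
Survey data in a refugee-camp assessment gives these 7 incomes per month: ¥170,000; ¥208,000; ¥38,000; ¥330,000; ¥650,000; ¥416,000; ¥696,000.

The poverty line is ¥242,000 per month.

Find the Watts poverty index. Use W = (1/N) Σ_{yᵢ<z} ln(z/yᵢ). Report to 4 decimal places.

0.3366

Poor units: ¥38,000, ¥170,000, ¥208,000 (q = 3 of N = 7).
Log shortfalls: ln(242000/38000) = 1.8514; ln(242000/170000) = 0.3531; ln(242000/208000) = 0.1514.
W = 2.355891 / 7 = 0.3366.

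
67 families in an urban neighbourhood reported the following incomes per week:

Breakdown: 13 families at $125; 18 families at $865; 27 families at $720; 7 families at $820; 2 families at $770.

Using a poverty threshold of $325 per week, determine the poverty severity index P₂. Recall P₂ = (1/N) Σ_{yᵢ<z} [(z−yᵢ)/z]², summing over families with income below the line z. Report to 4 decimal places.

0.0735

Poor units: 13×$125 (q = 13 of N = 67).
Normalized shortfalls: (325−125)/325 = 0.6154 (×13).
Squared: 0.3787 (×13).
Sum = 4.923077; P₂ = 4.923077 / 67 = 0.0735.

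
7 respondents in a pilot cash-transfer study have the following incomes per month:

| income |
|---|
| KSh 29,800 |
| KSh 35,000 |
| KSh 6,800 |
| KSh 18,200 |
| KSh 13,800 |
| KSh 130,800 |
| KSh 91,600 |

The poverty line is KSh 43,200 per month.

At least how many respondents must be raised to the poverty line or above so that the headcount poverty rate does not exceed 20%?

Currently q = 5 of N = 7 are below the line (H = 0.714).
A headcount ratio of at most 20% allows at most ⌊0.20 × 7⌋ = 1 poor respondents.
So at least 5 − 1 = 4 must be lifted.

4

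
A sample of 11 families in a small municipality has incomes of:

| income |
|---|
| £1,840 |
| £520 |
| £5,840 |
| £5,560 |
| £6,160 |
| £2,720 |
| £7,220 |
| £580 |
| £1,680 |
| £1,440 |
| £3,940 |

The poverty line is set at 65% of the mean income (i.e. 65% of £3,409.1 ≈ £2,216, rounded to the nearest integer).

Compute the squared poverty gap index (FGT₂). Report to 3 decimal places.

Incomes under z: £520, £580, £1,440, £1,680, £1,840 (q = 5 of N = 11).
Gap ratios (z−y)/z: (2216−520)/2216 = 0.7653; (2216−580)/2216 = 0.7383; (2216−1440)/2216 = 0.3502; (2216−1680)/2216 = 0.2419; (2216−1840)/2216 = 0.1697.
Squared: 0.5857; 0.5450; 0.1226; 0.0585; 0.0288.
Sum = 1.340709; P₂ = 1.340709 / 11 = 0.122.

0.122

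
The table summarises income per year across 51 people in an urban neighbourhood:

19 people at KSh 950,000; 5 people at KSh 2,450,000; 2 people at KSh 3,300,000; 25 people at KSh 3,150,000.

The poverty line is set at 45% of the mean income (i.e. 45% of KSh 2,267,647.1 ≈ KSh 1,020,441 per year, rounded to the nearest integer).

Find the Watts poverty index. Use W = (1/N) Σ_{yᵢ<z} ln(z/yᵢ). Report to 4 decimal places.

0.0266

Below the line: 19×KSh 950,000 (q = 19 of N = 51).
Log shortfalls: ln(1020441/950000) = 0.0715 (×19).
W = 1.359035 / 51 = 0.0266.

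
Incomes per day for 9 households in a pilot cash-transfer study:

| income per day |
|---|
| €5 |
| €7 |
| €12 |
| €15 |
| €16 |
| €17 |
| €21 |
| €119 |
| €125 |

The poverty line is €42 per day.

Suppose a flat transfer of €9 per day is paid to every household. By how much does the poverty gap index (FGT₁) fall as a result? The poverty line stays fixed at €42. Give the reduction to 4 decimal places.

0.1667

Before: below the line — €5, €7, €12, €15, €16, €17, €21; poverty gap index (FGT₁) = 0.531746.
After the €9 transfer: below the line — €14, €16, €21, €24, €25, €26, €30; poverty gap index (FGT₁) = 0.365079.
Reduction = 0.531746 − 0.365079 = 0.1667.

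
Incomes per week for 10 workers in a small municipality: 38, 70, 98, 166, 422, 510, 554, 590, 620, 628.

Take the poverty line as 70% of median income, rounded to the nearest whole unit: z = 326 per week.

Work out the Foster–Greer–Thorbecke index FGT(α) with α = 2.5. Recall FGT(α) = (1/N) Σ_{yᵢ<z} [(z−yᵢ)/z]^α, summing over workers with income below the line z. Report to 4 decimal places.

0.1858

Incomes under z: 38, 70, 98, 166 (q = 4 of N = 10).
Relative gaps: (326−38)/326 = 0.8834; (326−70)/326 = 0.7853; (326−98)/326 = 0.6994; (326−166)/326 = 0.4908.
Raised to α = 2.5: 0.73356; 0.54646; 0.40907; 0.16875.
Sum = 1.857840; FGT(2.5) = 1.857840 / 10 = 0.1858.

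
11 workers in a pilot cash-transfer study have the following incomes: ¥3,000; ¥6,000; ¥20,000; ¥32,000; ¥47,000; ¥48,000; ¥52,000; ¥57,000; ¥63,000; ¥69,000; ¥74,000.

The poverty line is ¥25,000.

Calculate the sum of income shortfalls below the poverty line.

Poor units: ¥3,000, ¥6,000, ¥20,000 (q = 3 of N = 11).
Individual gaps: 25000−3000 = 22000; 25000−6000 = 19000; 25000−20000 = 5000.
Aggregate gap = ¥46,000.

¥46,000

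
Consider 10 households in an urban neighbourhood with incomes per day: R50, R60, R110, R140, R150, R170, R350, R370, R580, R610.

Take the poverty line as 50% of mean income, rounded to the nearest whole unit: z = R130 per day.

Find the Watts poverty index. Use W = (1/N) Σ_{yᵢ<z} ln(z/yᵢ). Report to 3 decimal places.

0.190

Below z: R50, R60, R110 (q = 3 of N = 10).
ln(z/y) terms: ln(130/50) = 0.9555; ln(130/60) = 0.7732; ln(130/110) = 0.1671.
W = 1.895755 / 10 = 0.190.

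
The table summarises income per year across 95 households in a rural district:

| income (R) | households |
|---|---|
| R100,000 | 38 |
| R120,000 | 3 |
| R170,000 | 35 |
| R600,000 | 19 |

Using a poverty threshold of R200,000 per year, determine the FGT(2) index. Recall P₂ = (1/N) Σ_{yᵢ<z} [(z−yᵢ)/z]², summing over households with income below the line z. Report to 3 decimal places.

0.113

Poor units: 38×R100,000, 3×R120,000, 35×R170,000 (q = 76 of N = 95).
Relative gaps: (200000−100000)/200000 = 0.5000 (×38); (200000−120000)/200000 = 0.4000 (×3); (200000−170000)/200000 = 0.1500 (×35).
Squared: 0.2500 (×38); 0.1600 (×3); 0.0225 (×35).
Sum = 10.767500; P₂ = 10.767500 / 95 = 0.113.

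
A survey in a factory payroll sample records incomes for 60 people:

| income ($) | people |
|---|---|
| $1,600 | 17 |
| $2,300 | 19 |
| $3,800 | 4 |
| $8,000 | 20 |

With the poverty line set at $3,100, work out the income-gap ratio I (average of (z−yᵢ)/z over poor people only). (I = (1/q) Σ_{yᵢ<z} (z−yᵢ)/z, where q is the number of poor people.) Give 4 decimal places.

Incomes under z: 17×$1,600, 19×$2,300 (q = 36 of N = 60).
Relative gaps: 0.4839 (×17), 0.2581 (×19); sum = 13.129032.
The income-gap ratio divides by q (the poor only): 13.129032 / 36 = 0.3647.

0.3647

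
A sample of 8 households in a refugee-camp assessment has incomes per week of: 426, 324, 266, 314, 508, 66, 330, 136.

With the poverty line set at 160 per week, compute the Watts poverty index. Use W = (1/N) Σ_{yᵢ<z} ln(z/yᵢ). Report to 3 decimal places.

0.131

Poor units: 66, 136 (q = 2 of N = 8).
ln(z/y) terms: ln(160/66) = 0.8855; ln(160/136) = 0.1625.
W = 1.048038 / 8 = 0.131.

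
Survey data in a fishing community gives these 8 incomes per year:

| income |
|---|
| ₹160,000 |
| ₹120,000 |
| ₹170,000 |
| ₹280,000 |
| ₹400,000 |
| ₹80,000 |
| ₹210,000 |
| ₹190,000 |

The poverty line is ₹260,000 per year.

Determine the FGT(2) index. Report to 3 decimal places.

0.143

Poor units: ₹80,000, ₹120,000, ₹160,000, ₹170,000, ₹190,000, ₹210,000 (q = 6 of N = 8).
Shortfall ratios: (260000−80000)/260000 = 0.6923; (260000−120000)/260000 = 0.5385; (260000−160000)/260000 = 0.3846; (260000−170000)/260000 = 0.3462; (260000−190000)/260000 = 0.2692; (260000−210000)/260000 = 0.1923.
Squared: 0.4793; 0.2899; 0.1479; 0.1198; 0.0725; 0.0370.
Sum = 1.146450; P₂ = 1.146450 / 8 = 0.143.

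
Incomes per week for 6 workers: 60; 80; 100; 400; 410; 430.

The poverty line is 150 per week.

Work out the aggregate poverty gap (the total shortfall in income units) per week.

210

Incomes under z: 60, 80, 100 (q = 3 of N = 6).
Individual gaps: 150−60 = 90; 150−80 = 70; 150−100 = 50.
Aggregate gap = 210.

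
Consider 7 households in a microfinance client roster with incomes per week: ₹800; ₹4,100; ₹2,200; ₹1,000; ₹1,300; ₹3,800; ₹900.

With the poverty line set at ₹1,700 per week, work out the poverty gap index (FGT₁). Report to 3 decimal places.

0.235

Below z: ₹800, ₹900, ₹1,000, ₹1,300 (q = 4 of N = 7).
Relative gaps: (1700−800)/1700 = 0.5294; (1700−900)/1700 = 0.4706; (1700−1000)/1700 = 0.4118; (1700−1300)/1700 = 0.2353.
Σ = 1.647059. Dividing by the full population N = 7 gives P₁ = 0.235.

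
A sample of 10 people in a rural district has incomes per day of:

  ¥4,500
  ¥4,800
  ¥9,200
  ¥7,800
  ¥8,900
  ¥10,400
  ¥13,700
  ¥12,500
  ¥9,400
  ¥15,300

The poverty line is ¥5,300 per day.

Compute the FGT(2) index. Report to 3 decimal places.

Below z: ¥4,500, ¥4,800 (q = 2 of N = 10).
Relative gaps: (5300−4500)/5300 = 0.1509; (5300−4800)/5300 = 0.0943.
Squared: 0.0228; 0.0089.
Sum = 0.031684; P₂ = 0.031684 / 10 = 0.003.

0.003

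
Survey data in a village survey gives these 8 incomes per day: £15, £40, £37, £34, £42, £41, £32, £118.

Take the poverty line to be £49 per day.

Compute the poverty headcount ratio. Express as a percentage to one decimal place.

87.5%

7 of the 8 individuals have income below £49.
H = 7/8 = 87.5%.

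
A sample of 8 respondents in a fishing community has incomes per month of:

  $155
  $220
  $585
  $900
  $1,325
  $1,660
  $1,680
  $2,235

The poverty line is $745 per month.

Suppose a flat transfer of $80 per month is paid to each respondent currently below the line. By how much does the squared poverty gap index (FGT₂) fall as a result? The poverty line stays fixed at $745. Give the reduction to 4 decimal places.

0.0416

Before: below the line — $155, $220, $585; squared poverty gap index (FGT₂) = 0.146238.
After the $80 transfer: below the line — $235, $300, $665; squared poverty gap index (FGT₂) = 0.104618.
Reduction = 0.146238 − 0.104618 = 0.0416.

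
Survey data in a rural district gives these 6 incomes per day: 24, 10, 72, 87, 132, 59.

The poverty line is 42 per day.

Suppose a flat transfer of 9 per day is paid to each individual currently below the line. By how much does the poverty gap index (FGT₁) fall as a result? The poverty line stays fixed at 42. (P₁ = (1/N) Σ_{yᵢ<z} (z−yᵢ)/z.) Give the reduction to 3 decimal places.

0.071

Before: below the line — 10, 24; poverty gap index (FGT₁) = 0.19841.
After the 9 transfer: below the line — 19, 33; poverty gap index (FGT₁) = 0.12698.
Reduction = 0.19841 − 0.12698 = 0.071.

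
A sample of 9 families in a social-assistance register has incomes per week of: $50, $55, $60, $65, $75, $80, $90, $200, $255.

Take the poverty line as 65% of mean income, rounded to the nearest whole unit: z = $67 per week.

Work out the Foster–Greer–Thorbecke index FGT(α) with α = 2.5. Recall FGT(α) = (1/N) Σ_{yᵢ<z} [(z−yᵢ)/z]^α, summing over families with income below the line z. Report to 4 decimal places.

0.0055

Below the line: $50, $55, $60, $65 (q = 4 of N = 9).
Relative gaps: (67−50)/67 = 0.2537; (67−55)/67 = 0.1791; (67−60)/67 = 0.1045; (67−65)/67 = 0.0299.
Raised to α = 2.5: 0.03243; 0.01358; 0.00353; 0.00015.
Sum = 0.049687; FGT(2.5) = 0.049687 / 9 = 0.0055.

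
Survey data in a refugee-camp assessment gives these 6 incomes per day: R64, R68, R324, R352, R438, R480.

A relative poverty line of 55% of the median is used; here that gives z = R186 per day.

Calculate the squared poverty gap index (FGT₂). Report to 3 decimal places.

Below the line: R64, R68 (q = 2 of N = 6).
Shortfall ratios: (186−64)/186 = 0.6559; (186−68)/186 = 0.6344.
Squared: 0.4302; 0.4025.
Sum = 0.832697; P₂ = 0.832697 / 6 = 0.139.

0.139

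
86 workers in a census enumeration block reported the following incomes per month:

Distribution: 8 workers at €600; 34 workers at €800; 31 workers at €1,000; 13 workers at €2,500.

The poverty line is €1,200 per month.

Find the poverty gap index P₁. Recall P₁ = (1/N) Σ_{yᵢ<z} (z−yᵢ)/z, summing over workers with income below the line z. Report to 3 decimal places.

Poor units: 8×€600, 34×€800, 31×€1,000 (q = 73 of N = 86).
Relative gaps: (1200−600)/1200 = 0.5000 (×8); (1200−800)/1200 = 0.3333 (×34); (1200−1000)/1200 = 0.1667 (×31).
Sum of shortfalls = 20.500000; P₁ averages over all N: 20.500000 / 86 = 0.238.

0.238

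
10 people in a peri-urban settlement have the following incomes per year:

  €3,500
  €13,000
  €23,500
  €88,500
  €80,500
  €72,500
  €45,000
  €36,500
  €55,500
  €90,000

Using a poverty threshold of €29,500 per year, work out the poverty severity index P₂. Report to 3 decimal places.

0.113

Below z: €3,500, €13,000, €23,500 (q = 3 of N = 10).
Relative gaps: (29500−3500)/29500 = 0.8814; (29500−13000)/29500 = 0.5593; (29500−23500)/29500 = 0.2034.
Squared: 0.7768; 0.3128; 0.0414.
Sum = 1.130997; P₂ = 1.130997 / 10 = 0.113.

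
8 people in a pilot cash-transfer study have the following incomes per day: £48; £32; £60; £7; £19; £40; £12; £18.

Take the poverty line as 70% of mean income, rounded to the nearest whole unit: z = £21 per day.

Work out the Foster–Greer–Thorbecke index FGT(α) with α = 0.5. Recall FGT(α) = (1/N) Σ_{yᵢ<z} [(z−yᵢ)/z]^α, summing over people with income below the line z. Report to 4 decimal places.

0.2697

Below z: £7, £12, £18, £19 (q = 4 of N = 8).
Normalized shortfalls: (21−7)/21 = 0.6667; (21−12)/21 = 0.4286; (21−18)/21 = 0.1429; (21−19)/21 = 0.0952.
Raised to α = 0.5: 0.81650; 0.65465; 0.37796; 0.30861.
Sum = 2.157721; FGT(0.5) = 2.157721 / 8 = 0.2697.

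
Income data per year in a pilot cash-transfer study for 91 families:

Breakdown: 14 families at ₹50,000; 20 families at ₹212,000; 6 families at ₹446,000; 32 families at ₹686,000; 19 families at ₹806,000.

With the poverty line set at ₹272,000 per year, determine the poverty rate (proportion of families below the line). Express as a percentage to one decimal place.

34 of the 91 families have income below ₹272,000.
H = 34/91 = 37.4%.

37.4%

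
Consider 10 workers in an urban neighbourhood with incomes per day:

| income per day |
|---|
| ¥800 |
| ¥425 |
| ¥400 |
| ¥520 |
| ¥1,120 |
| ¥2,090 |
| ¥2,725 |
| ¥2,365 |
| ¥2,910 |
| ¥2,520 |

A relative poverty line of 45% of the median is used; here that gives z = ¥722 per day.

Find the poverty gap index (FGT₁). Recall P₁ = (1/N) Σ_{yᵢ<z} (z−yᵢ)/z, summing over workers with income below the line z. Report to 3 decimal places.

Below the line: ¥400, ¥425, ¥520 (q = 3 of N = 10).
Normalized shortfalls: (722−400)/722 = 0.4460; (722−425)/722 = 0.4114; (722−520)/722 = 0.2798.
Σ = 1.137119. Dividing by the full population N = 10 gives P₁ = 0.114.

0.114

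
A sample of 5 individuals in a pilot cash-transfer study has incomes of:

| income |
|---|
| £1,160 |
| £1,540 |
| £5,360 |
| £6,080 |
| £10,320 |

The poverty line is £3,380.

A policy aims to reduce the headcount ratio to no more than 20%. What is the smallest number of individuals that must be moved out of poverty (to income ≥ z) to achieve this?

2 of the 5 individuals are poor, so H = 2/5 = 0.400.
A headcount ratio of at most 20% allows at most ⌊0.20 × 5⌋ = 1 poor individuals.
So at least 2 − 1 = 1 must be lifted.

1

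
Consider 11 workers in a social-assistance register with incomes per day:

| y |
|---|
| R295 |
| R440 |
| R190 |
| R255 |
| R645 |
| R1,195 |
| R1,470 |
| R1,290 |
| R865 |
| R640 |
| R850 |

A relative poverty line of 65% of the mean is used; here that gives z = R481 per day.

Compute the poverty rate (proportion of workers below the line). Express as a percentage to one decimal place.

4 of the 11 workers have income below R481.
H = 4/11 = 36.4%.

36.4%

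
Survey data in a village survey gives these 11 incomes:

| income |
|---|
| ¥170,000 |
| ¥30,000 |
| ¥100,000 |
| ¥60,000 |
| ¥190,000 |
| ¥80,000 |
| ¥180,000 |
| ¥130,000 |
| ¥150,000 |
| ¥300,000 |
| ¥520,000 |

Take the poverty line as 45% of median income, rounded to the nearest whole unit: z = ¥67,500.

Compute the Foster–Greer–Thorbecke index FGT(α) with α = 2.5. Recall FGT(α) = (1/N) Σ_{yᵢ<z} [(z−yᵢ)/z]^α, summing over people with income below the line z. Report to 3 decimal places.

0.021

Below the line: ¥30,000, ¥60,000 (q = 2 of N = 11).
Normalized shortfalls: (67500−30000)/67500 = 0.5556; (67500−60000)/67500 = 0.1111.
Raised to α = 2.5: 0.23005; 0.00412.
Sum = 0.234163; FGT(2.5) = 0.234163 / 11 = 0.021.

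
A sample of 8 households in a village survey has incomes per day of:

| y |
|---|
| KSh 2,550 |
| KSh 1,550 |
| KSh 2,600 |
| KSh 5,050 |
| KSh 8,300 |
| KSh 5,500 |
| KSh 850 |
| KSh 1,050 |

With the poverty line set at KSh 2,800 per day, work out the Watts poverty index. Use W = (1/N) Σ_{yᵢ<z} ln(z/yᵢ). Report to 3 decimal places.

0.366

Below z: KSh 850, KSh 1,050, KSh 1,550, KSh 2,550, KSh 2,600 (q = 5 of N = 8).
Log gaps: ln(2800/850) = 1.1921; ln(2800/1050) = 0.9808; ln(2800/1550) = 0.5914; ln(2800/2550) = 0.0935; ln(2800/2600) = 0.0741.
W = 2.931966 / 8 = 0.366.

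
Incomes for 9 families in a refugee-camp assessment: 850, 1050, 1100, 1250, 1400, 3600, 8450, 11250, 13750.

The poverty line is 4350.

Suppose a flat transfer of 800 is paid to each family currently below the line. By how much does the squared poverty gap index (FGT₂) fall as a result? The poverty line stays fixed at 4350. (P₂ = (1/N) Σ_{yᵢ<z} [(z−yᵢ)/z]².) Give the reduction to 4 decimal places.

0.1358

Before: below the line — 850, 1050, 1100, 1250, 1400, 3600; squared poverty gap index (FGT₂) = 0.308730.
After the 800 transfer: below the line — 1650, 1850, 1900, 2050, 2200; squared poverty gap index (FGT₂) = 0.172957.
Reduction = 0.308730 − 0.172957 = 0.1358.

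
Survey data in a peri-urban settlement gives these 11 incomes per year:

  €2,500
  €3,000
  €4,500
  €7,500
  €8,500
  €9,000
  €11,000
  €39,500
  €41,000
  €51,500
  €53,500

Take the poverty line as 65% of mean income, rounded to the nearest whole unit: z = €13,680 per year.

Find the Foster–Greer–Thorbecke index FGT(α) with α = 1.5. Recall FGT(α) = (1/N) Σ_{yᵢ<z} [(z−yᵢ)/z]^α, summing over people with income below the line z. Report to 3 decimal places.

Below z: €2,500, €3,000, €4,500, €7,500, €8,500, €9,000, €11,000 (q = 7 of N = 11).
Shortfall ratios: (13680−2500)/13680 = 0.8173; (13680−3000)/13680 = 0.7807; (13680−4500)/13680 = 0.6711; (13680−7500)/13680 = 0.4518; (13680−8500)/13680 = 0.3787; (13680−9000)/13680 = 0.3421; (13680−11000)/13680 = 0.1959.
Raised to α = 1.5: 0.73881; 0.68981; 0.54971; 0.30364; 0.23301; 0.20010; 0.08671.
Sum = 2.801779; FGT(1.5) = 2.801779 / 11 = 0.255.

0.255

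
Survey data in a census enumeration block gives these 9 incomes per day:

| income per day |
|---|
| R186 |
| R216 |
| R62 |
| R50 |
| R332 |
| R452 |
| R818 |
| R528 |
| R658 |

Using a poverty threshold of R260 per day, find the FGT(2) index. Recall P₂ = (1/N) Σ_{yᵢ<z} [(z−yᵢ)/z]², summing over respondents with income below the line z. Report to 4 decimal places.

Incomes under z: R50, R62, R186, R216 (q = 4 of N = 9).
Shortfall ratios: (260−50)/260 = 0.8077; (260−62)/260 = 0.7615; (260−186)/260 = 0.2846; (260−216)/260 = 0.1692.
Squared: 0.6524; 0.5799; 0.0810; 0.0286.
Sum = 1.341953; P₂ = 1.341953 / 9 = 0.1491.

0.1491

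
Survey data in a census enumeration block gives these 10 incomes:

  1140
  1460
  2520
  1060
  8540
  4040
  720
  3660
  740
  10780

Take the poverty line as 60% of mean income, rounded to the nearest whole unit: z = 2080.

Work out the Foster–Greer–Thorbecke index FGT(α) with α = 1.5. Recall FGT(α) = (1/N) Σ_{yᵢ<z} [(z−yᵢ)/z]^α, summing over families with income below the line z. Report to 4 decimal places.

0.1856

Below the line: 720, 740, 1060, 1140, 1460 (q = 5 of N = 10).
Gap ratios (z−y)/z: (2080−720)/2080 = 0.6538; (2080−740)/2080 = 0.6442; (2080−1060)/2080 = 0.4904; (2080−1140)/2080 = 0.4519; (2080−1460)/2080 = 0.2981.
Raised to α = 1.5: 0.52870; 0.51709; 0.34340; 0.30381; 0.16274.
Sum = 1.855740; FGT(1.5) = 1.855740 / 10 = 0.1856.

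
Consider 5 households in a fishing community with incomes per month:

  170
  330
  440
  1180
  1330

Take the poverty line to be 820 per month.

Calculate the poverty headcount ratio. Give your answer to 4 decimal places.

0.6000

3 of the 5 households have income below 820.
H = 3/5 = 0.6000.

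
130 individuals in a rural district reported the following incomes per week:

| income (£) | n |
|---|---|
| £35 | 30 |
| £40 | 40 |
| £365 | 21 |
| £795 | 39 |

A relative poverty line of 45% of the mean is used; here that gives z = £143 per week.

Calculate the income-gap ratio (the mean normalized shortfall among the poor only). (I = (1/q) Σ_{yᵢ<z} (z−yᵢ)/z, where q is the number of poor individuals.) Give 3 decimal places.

Incomes under z: 30×£35, 40×£40 (q = 70 of N = 130).
Shortfall ratios (z−y)/z: 0.7552 (×30), 0.7203 (×40); sum = 51.468531.
I averages over the q = 70 poor units only: 51.468531 / 70 = 0.735.

0.735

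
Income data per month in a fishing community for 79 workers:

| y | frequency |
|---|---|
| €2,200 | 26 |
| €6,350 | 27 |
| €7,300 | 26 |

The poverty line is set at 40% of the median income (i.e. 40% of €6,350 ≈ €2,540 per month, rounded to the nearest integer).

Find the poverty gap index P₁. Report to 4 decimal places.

Below z: 26×€2,200 (q = 26 of N = 79).
Shortfall ratios: (2540−2200)/2540 = 0.1339 (×26).
Σ = 3.480315. Dividing by the full population N = 79 gives P₁ = 0.0441.

0.0441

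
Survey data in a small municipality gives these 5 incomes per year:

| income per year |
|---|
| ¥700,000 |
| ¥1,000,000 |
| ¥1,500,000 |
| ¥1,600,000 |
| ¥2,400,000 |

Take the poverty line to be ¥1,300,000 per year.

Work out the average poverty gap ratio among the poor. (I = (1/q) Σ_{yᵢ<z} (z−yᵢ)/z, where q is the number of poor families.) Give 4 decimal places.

Poor units: ¥700,000, ¥1,000,000 (q = 2 of N = 5).
Relative gaps: 0.4615, 0.2308; sum = 0.692308.
I averages over the q = 2 poor units only: 0.692308 / 2 = 0.3462.

0.3462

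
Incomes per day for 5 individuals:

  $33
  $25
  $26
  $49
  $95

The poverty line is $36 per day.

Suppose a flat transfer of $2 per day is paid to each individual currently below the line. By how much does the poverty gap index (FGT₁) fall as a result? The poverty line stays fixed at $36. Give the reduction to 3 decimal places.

Before: below the line — $25, $26, $33; poverty gap index (FGT₁) = 0.13333.
After the $2 transfer: below the line — $27, $28, $35; poverty gap index (FGT₁) = 0.10000.
Reduction = 0.13333 − 0.10000 = 0.033.

0.033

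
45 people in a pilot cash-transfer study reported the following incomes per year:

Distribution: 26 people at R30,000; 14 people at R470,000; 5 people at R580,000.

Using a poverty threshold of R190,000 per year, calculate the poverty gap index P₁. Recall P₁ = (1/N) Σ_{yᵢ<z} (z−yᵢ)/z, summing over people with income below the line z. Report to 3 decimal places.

Below the line: 26×R30,000 (q = 26 of N = 45).
Gap ratios (z−y)/z: (190000−30000)/190000 = 0.8421 (×26).
Σ = 21.894737. Dividing by the full population N = 45 gives P₁ = 0.487.

0.487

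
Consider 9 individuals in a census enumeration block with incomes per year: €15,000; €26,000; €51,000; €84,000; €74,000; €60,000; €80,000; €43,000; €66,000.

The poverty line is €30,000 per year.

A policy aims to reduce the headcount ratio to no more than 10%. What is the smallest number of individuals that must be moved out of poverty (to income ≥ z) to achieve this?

2

2 of the 9 individuals are poor, so H = 2/9 = 0.222.
A headcount ratio of at most 10% allows at most ⌊0.10 × 9⌋ = 0 poor individuals.
So at least 2 − 0 = 2 must be lifted.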